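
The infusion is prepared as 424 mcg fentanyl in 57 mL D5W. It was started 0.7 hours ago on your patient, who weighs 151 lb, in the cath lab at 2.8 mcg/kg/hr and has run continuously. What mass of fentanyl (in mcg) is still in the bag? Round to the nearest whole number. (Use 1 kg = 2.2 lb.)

289 mcg

Weight = 151 lb ÷ 2.2 lb/kg = 68.63636 kg
Dose = 2.8 mcg/kg/hr × 68.63636 kg = 192.1818 mcg/hr
Concentration = 424 mcg ÷ 57 mL = 7.438596 mcg/mL
Rate = 192.1818 mcg/hr ÷ 7.438596 mcg/mL = 25.83576 mL/hr
Volume infused = 25.83576 mL/hr × 0.7 hr = 18.08503 mL
Volume remaining = 57 − 18.08503 = 38.91497 mL
Drug remaining = 38.91497 mL × 7.438596 mcg/mL = 289.4727 mcg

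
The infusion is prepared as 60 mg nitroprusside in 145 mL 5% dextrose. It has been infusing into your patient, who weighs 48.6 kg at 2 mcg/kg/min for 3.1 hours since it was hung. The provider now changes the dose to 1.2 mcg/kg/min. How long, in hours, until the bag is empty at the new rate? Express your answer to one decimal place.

Initial rate:
Dose = 2 mcg/kg/min × 48.6 kg = 97.2 mcg/min
97.2 mcg/min × 60 min/hr = 5832 mcg/hr
Concentration = 60 mg ÷ 145 mL = 0.4137931 mg/mL = 413.7931 mcg/mL
Rate = 5832 mcg/hr ÷ 413.7931 mcg/mL = 14.094 mL/hr
Volume infused so far = 14.094 mL/hr × 3.1 hr = 43.6914 mL
Volume remaining = 145 − 43.6914 = 101.3086 mL
New rate:
Dose = 1.2 mcg/kg/min × 48.6 kg = 58.32 mcg/min
58.32 mcg/min × 60 min/hr = 3499.2 mcg/hr
Rate = 3499.2 mcg/hr ÷ 413.7931 mcg/mL = 8.4564 mL/hr
Time remaining = 101.3086 mL ÷ 8.4564 mL/hr = 11.98011 hr

12.0 hours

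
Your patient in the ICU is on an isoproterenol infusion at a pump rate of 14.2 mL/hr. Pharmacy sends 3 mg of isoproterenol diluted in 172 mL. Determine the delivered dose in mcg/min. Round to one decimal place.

4.1 mcg/min

Concentration = 3 mg ÷ 172 mL = 0.01744186 mg/mL = 17.44186 mcg/mL
Drug rate = 14.2 mL/hr × 17.44186 mcg/mL = 247.6744 mcg/hr
247.6744 mcg/hr ÷ 60 min/hr = 4.127907 mcg/min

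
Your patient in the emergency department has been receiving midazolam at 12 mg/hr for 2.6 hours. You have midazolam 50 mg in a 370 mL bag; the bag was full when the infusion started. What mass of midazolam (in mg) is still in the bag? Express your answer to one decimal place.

Concentration = 50 mg ÷ 370 mL = 0.1351351 mg/mL
Rate = 12 mg/hr ÷ 0.1351351 mg/mL = 88.8 mL/hr
Volume infused = 88.8 mL/hr × 2.6 hr = 230.88 mL
Volume remaining = 370 − 230.88 = 139.12 mL
Drug remaining = 139.12 mL × 0.1351351 mg/mL = 18.8 mg

18.8 mg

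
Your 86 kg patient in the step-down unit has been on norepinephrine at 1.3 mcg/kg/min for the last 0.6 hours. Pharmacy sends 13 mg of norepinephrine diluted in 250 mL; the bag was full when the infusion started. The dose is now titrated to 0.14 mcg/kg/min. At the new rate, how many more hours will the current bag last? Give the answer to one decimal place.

12.4 hours

Initial rate:
Dose = 1.3 mcg/kg/min × 86 kg = 111.8 mcg/min
111.8 mcg/min × 60 min/hr = 6708 mcg/hr
Concentration = 13 mg ÷ 250 mL = 0.052 mg/mL = 52 mcg/mL
Rate = 6708 mcg/hr ÷ 52 mcg/mL = 129 mL/hr
Volume infused so far = 129 mL/hr × 0.6 hr = 77.4 mL
Volume remaining = 250 − 77.4 = 172.6 mL
New rate:
Dose = 0.14 mcg/kg/min × 86 kg = 12.04 mcg/min
12.04 mcg/min × 60 min/hr = 722.4 mcg/hr
Rate = 722.4 mcg/hr ÷ 52 mcg/mL = 13.89231 mL/hr
Time remaining = 172.6 mL ÷ 13.89231 mL/hr = 12.42414 hr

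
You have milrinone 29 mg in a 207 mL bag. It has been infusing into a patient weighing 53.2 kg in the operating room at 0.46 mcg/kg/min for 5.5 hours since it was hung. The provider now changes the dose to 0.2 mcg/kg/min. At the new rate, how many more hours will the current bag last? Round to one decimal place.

Initial rate:
Dose = 0.46 mcg/kg/min × 53.2 kg = 24.472 mcg/min
24.472 mcg/min × 60 min/hr = 1468.32 mcg/hr
Concentration = 29 mg ÷ 207 mL = 0.1400966 mg/mL = 140.0966 mcg/mL
Rate = 1468.32 mcg/hr ÷ 140.0966 mcg/mL = 10.48077 mL/hr
Volume infused so far = 10.48077 mL/hr × 5.5 hr = 57.64422 mL
Volume remaining = 207 − 57.64422 = 149.3558 mL
New rate:
Dose = 0.2 mcg/kg/min × 53.2 kg = 10.64 mcg/min
10.64 mcg/min × 60 min/hr = 638.4 mcg/hr
Rate = 638.4 mcg/hr ÷ 140.0966 mcg/mL = 4.556855 mL/hr
Time remaining = 149.3558 mL ÷ 4.556855 mL/hr = 32.77607 hr

32.8 hours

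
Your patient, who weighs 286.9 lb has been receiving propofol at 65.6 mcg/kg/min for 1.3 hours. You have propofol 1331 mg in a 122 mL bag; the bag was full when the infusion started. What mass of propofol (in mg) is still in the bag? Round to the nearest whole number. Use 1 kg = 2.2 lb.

664 mg

Weight = 286.9 lb ÷ 2.2 lb/kg = 130.4091 kg
Dose = 65.6 mcg/kg/min × 130.4091 kg = 8554.836 mcg/min
8554.836 mcg/min × 60 min/hr = 513290.2 mcg/hr
Concentration = 1331 mg ÷ 122 mL = 10.90984 mg/mL = 10909.84 mcg/mL
Rate = 513290.2 mcg/hr ÷ 10909.84 mcg/mL = 47.04839 mL/hr
Volume infused = 47.04839 mL/hr × 1.3 hr = 61.1629 mL
Volume remaining = 122 − 61.1629 = 60.8371 mL
Drug remaining = 60.8371 mL × 10909.84 mcg/mL = 663722.8 mcg = 663.7228 mg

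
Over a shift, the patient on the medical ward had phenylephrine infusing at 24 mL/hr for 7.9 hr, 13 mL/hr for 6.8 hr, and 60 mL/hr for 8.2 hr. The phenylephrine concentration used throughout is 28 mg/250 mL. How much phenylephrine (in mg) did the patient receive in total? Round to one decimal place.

Concentration = 28 mg ÷ 250 mL = 0.112 mg/mL
Stage 1: 24 mL/hr × 7.9 hr = 189.6 mL → 189.6 mL × 0.112 mg/mL = 21.2352 mg
Stage 2: 13 mL/hr × 6.8 hr = 88.4 mL → 88.4 mL × 0.112 mg/mL = 9.9008 mg
Stage 3: 60 mL/hr × 8.2 hr = 492 mL → 492 mL × 0.112 mg/mL = 55.104 mg
Total = 21.2352 + 9.9008 + 55.104 = 86.24 mg

86.2 mg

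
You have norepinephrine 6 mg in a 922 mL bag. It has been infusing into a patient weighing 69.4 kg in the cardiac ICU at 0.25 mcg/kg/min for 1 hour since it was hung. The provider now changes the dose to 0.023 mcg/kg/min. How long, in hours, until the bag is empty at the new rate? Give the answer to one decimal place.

Initial rate:
Dose = 0.25 mcg/kg/min × 69.4 kg = 17.35 mcg/min
17.35 mcg/min × 60 min/hr = 1041 mcg/hr
Concentration = 6 mg ÷ 922 mL = 0.006507592 mg/mL = 6.507592 mcg/mL
Rate = 1041 mcg/hr ÷ 6.507592 mcg/mL = 159.967 mL/hr
Volume infused so far = 159.967 mL/hr × 1 hr = 159.967 mL
Volume remaining = 922 − 159.967 = 762.033 mL
New rate:
Dose = 0.023 mcg/kg/min × 69.4 kg = 1.5962 mcg/min
1.5962 mcg/min × 60 min/hr = 95.772 mcg/hr
Rate = 95.772 mcg/hr ÷ 6.507592 mcg/mL = 14.71696 mL/hr
Time remaining = 762.033 mL ÷ 14.71696 mL/hr = 51.77923 hr

51.8 hours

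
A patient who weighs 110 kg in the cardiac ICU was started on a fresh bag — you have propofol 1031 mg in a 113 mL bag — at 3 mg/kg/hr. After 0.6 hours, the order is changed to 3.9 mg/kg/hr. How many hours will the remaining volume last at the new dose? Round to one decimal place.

1.9 hours

Initial rate:
Dose = 3 mg/kg/hr × 110 kg = 330 mg/hr
Concentration = 1031 mg ÷ 113 mL = 9.123894 mg/mL
Rate = 330 mg/hr ÷ 9.123894 mg/mL = 36.16877 mL/hr
Volume infused so far = 36.16877 mL/hr × 0.6 hr = 21.70126 mL
Volume remaining = 113 − 21.70126 = 91.29874 mL
New rate:
Dose = 3.9 mg/kg/hr × 110 kg = 429 mg/hr
Rate = 429 mg/hr ÷ 9.123894 mg/mL = 47.0194 mL/hr
Time remaining = 91.29874 mL ÷ 47.0194 mL/hr = 1.941725 hr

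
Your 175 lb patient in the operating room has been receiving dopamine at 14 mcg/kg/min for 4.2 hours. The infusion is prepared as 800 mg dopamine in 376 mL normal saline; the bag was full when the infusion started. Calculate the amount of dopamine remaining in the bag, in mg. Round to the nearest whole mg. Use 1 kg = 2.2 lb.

519 mg

Weight = 175 lb ÷ 2.2 lb/kg = 79.54545 kg
Dose = 14 mcg/kg/min × 79.54545 kg = 1113.636 mcg/min
1113.636 mcg/min × 60 min/hr = 66818.18 mcg/hr
Concentration = 800 mg ÷ 376 mL = 2.12766 mg/mL = 2127.66 mcg/mL
Rate = 66818.18 mcg/hr ÷ 2127.66 mcg/mL = 31.40455 mL/hr
Volume infused = 31.40455 mL/hr × 4.2 hr = 131.8991 mL
Volume remaining = 376 − 131.8991 = 244.1009 mL
Drug remaining = 244.1009 mL × 2127.66 mcg/mL = 519363.6 mcg = 519.3636 mg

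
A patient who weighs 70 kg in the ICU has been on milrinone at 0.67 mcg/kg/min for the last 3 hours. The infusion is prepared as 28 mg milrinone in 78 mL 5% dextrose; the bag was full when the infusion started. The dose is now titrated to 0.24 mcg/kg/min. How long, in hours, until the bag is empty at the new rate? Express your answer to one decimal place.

19.4 hours

Initial rate:
Dose = 0.67 mcg/kg/min × 70 kg = 46.9 mcg/min
46.9 mcg/min × 60 min/hr = 2814 mcg/hr
Concentration = 28 mg ÷ 78 mL = 0.3589744 mg/mL = 358.9744 mcg/mL
Rate = 2814 mcg/hr ÷ 358.9744 mcg/mL = 7.839 mL/hr
Volume infused so far = 7.839 mL/hr × 3 hr = 23.517 mL
Volume remaining = 78 − 23.517 = 54.483 mL
New rate:
Dose = 0.24 mcg/kg/min × 70 kg = 16.8 mcg/min
16.8 mcg/min × 60 min/hr = 1008 mcg/hr
Rate = 1008 mcg/hr ÷ 358.9744 mcg/mL = 2.808 mL/hr
Time remaining = 54.483 mL ÷ 2.808 mL/hr = 19.40278 hr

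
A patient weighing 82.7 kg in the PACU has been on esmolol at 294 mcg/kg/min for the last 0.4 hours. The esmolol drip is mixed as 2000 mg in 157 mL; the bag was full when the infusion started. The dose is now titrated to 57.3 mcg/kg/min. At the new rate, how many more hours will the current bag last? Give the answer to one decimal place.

Initial rate:
Dose = 294 mcg/kg/min × 82.7 kg = 24313.8 mcg/min
24313.8 mcg/min × 60 min/hr = 1458828 mcg/hr
Concentration = 2000 mg ÷ 157 mL = 12.73885 mg/mL = 12738.85 mcg/mL
Rate = 1458828 mcg/hr ÷ 12738.85 mcg/mL = 114.518 mL/hr
Volume infused so far = 114.518 mL/hr × 0.4 hr = 45.8072 mL
Volume remaining = 157 − 45.8072 = 111.1928 mL
New rate:
Dose = 57.3 mcg/kg/min × 82.7 kg = 4738.71 mcg/min
4738.71 mcg/min × 60 min/hr = 284322.6 mcg/hr
Rate = 284322.6 mcg/hr ÷ 12738.85 mcg/mL = 22.31932 mL/hr
Time remaining = 111.1928 mL ÷ 22.31932 mL/hr = 4.981907 hr

5.0 hours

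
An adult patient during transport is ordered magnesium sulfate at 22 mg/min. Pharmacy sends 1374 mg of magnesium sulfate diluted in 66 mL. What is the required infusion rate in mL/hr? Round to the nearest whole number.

22 mg/min × 60 min/hr = 1320 mg/hr
Concentration = 1374 mg ÷ 66 mL = 20.81818 mg/mL
Rate = 1320 mg/hr ÷ 20.81818 mg/mL = 63.40611 mL/hr

63 mL/hr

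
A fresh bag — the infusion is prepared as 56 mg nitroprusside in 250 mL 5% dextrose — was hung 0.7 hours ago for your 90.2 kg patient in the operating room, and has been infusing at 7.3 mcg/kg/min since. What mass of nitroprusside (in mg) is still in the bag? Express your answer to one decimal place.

28.3 mg

Dose = 7.3 mcg/kg/min × 90.2 kg = 658.46 mcg/min
658.46 mcg/min × 60 min/hr = 39507.6 mcg/hr
Concentration = 56 mg ÷ 250 mL = 0.224 mg/mL = 224 mcg/mL
Rate = 39507.6 mcg/hr ÷ 224 mcg/mL = 176.3732 mL/hr
Volume infused = 176.3732 mL/hr × 0.7 hr = 123.4613 mL
Volume remaining = 250 − 123.4613 = 126.5387 mL
Drug remaining = 126.5387 mL × 224 mcg/mL = 28344.68 mcg = 28.34468 mg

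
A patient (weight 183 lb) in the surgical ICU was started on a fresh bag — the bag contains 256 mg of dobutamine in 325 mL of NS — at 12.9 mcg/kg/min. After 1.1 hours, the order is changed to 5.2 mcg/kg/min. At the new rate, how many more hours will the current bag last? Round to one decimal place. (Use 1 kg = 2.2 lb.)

7.1 hours

Initial rate:
Weight = 183 lb ÷ 2.2 lb/kg = 83.18182 kg
Dose = 12.9 mcg/kg/min × 83.18182 kg = 1073.045 mcg/min
1073.045 mcg/min × 60 min/hr = 64382.73 mcg/hr
Concentration = 256 mg ÷ 325 mL = 0.7876923 mg/mL = 787.6923 mcg/mL
Rate = 64382.73 mcg/hr ÷ 787.6923 mcg/mL = 81.73588 mL/hr
Volume infused so far = 81.73588 mL/hr × 1.1 hr = 89.90947 mL
Volume remaining = 325 − 89.90947 = 235.0905 mL
New rate:
Dose = 5.2 mcg/kg/min × 83.18182 kg = 432.5455 mcg/min
432.5455 mcg/min × 60 min/hr = 25952.73 mcg/hr
Rate = 25952.73 mcg/hr ÷ 787.6923 mcg/mL = 32.9478 mL/hr
Time remaining = 235.0905 mL ÷ 32.9478 mL/hr = 7.135242 hr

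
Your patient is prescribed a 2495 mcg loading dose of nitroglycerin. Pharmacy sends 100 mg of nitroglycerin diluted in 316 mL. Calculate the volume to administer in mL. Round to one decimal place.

Concentration = 100 mg ÷ 316 mL = 0.3164557 mg/mL = 316.4557 mcg/mL
Volume = 2495 mcg ÷ 316.4557 mcg/mL = 7.8842 mL

7.9 mL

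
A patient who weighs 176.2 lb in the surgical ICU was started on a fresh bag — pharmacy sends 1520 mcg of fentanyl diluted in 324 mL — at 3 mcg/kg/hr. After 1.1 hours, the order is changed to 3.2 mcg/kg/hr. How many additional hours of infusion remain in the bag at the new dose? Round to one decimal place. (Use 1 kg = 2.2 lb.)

4.9 hours

Initial rate:
Weight = 176.2 lb ÷ 2.2 lb/kg = 80.09091 kg
Dose = 3 mcg/kg/hr × 80.09091 kg = 240.2727 mcg/hr
Concentration = 1520 mcg ÷ 324 mL = 4.691358 mcg/mL
Rate = 240.2727 mcg/hr ÷ 4.691358 mcg/mL = 51.21603 mL/hr
Volume infused so far = 51.21603 mL/hr × 1.1 hr = 56.33763 mL
Volume remaining = 324 − 56.33763 = 267.6624 mL
New rate:
Dose = 3.2 mcg/kg/hr × 80.09091 kg = 256.2909 mcg/hr
Rate = 256.2909 mcg/hr ÷ 4.691358 mcg/mL = 54.63043 mL/hr
Time remaining = 267.6624 mL ÷ 54.63043 mL/hr = 4.89951 hr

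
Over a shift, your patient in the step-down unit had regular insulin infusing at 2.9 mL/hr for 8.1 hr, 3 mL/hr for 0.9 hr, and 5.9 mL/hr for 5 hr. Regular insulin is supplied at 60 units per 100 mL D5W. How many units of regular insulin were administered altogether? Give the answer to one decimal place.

33.4 units

Concentration = 60 units ÷ 100 mL = 0.6 units/mL
Stage 1: 2.9 mL/hr × 8.1 hr = 23.49 mL → 23.49 mL × 0.6 units/mL = 14.094 units
Stage 2: 3 mL/hr × 0.9 hr = 2.7 mL → 2.7 mL × 0.6 units/mL = 1.62 units
Stage 3: 5.9 mL/hr × 5 hr = 29.5 mL → 29.5 mL × 0.6 units/mL = 17.7 units
Total = 14.094 + 1.62 + 17.7 = 33.414 units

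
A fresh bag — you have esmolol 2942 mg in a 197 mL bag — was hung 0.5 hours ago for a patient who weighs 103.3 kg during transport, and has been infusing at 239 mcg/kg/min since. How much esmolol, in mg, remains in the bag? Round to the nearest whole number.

Dose = 239 mcg/kg/min × 103.3 kg = 24688.7 mcg/min
24688.7 mcg/min × 60 min/hr = 1481322 mcg/hr
Concentration = 2942 mg ÷ 197 mL = 14.93401 mg/mL = 14934.01 mcg/mL
Rate = 1481322 mcg/hr ÷ 14934.01 mcg/mL = 99.19117 mL/hr
Volume infused = 99.19117 mL/hr × 0.5 hr = 49.59559 mL
Volume remaining = 197 − 49.59559 = 147.4044 mL
Drug remaining = 147.4044 mL × 14934.01 mcg/mL = 2201339 mcg = 2201.339 mg

2201 mg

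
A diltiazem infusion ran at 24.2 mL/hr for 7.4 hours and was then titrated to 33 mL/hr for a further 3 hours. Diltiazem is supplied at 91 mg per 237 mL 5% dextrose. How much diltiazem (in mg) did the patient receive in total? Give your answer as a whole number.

Concentration = 91 mg ÷ 237 mL = 0.3839662 mg/mL
Stage 1: 24.2 mL/hr × 7.4 hr = 179.08 mL → 179.08 mL × 0.3839662 mg/mL = 68.76068 mg
Stage 2: 33 mL/hr × 3 hr = 99 mL → 99 mL × 0.3839662 mg/mL = 38.01266 mg
Total = 68.76068 + 38.01266 = 106.7733 mg

107 mg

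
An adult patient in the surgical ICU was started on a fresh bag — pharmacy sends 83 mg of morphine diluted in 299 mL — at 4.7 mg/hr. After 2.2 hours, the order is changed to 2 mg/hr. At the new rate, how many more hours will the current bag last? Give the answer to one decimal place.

Initial rate:
Concentration = 83 mg ÷ 299 mL = 0.277592 mg/mL
Rate = 4.7 mg/hr ÷ 0.277592 mg/mL = 16.93133 mL/hr
Volume infused so far = 16.93133 mL/hr × 2.2 hr = 37.24892 mL
Volume remaining = 299 − 37.24892 = 261.7511 mL
New rate:
Rate = 2 mg/hr ÷ 0.277592 mg/mL = 7.204819 mL/hr
Time remaining = 261.7511 mL ÷ 7.204819 mL/hr = 36.33 hr

36.3 hours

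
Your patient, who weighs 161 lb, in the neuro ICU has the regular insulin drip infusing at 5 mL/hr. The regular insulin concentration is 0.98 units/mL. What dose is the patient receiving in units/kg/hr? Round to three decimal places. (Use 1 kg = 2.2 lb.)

0.067 units/kg/hr

Weight = 161 lb ÷ 2.2 lb/kg = 73.18182 kg
Drug rate = 5 mL/hr × 0.98 units/mL = 4.9 units/hr
4.9 units/hr ÷ 73.18182 kg = 0.06695652 units/kg/hr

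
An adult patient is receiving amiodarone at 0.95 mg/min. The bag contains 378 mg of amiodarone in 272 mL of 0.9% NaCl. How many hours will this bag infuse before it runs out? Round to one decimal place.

0.95 mg/min × 60 min/hr = 57 mg/hr
Concentration = 378 mg ÷ 272 mL = 1.389706 mg/mL
Rate = 57 mg/hr ÷ 1.389706 mg/mL = 41.01587 mL/hr
Duration = 272 mL ÷ 41.01587 mL/hr = 6.631579 hr

6.6 hours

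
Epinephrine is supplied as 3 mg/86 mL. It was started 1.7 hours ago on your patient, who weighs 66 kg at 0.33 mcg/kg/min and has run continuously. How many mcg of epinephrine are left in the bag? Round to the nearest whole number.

Dose = 0.33 mcg/kg/min × 66 kg = 21.78 mcg/min
21.78 mcg/min × 60 min/hr = 1306.8 mcg/hr
Concentration = 3 mg ÷ 86 mL = 0.03488372 mg/mL = 34.88372 mcg/mL
Rate = 1306.8 mcg/hr ÷ 34.88372 mcg/mL = 37.4616 mL/hr
Volume infused = 37.4616 mL/hr × 1.7 hr = 63.68472 mL
Volume remaining = 86 − 63.68472 = 22.31528 mL
Drug remaining = 22.31528 mL × 34.88372 mcg/mL = 778.44 mcg

778 mcg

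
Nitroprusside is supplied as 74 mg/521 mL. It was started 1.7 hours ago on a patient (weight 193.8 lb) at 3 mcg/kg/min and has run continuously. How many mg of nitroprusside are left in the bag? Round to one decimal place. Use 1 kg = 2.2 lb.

Weight = 193.8 lb ÷ 2.2 lb/kg = 88.09091 kg
Dose = 3 mcg/kg/min × 88.09091 kg = 264.2727 mcg/min
264.2727 mcg/min × 60 min/hr = 15856.36 mcg/hr
Concentration = 74 mg ÷ 521 mL = 0.1420345 mg/mL = 142.0345 mcg/mL
Rate = 15856.36 mcg/hr ÷ 142.0345 mcg/mL = 111.6374 mL/hr
Volume infused = 111.6374 mL/hr × 1.7 hr = 189.7835 mL
Volume remaining = 521 − 189.7835 = 331.2165 mL
Drug remaining = 331.2165 mL × 142.0345 mcg/mL = 47044.18 mcg = 47.04418 mg

47.0 mg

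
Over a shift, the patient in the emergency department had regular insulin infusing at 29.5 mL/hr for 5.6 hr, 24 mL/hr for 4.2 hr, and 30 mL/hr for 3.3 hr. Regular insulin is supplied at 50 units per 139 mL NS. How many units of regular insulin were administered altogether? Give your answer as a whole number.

131 units

Concentration = 50 units ÷ 139 mL = 0.3597122 units/mL
Stage 1: 29.5 mL/hr × 5.6 hr = 165.2 mL → 165.2 mL × 0.3597122 units/mL = 59.42446 units
Stage 2: 24 mL/hr × 4.2 hr = 100.8 mL → 100.8 mL × 0.3597122 units/mL = 36.25899 units
Stage 3: 30 mL/hr × 3.3 hr = 99 mL → 99 mL × 0.3597122 units/mL = 35.61151 units
Total = 59.42446 + 36.25899 + 35.61151 = 131.295 units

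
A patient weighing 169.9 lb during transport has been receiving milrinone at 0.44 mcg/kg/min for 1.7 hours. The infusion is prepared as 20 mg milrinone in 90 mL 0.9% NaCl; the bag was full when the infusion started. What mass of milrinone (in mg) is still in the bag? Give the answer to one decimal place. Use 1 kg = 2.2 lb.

Weight = 169.9 lb ÷ 2.2 lb/kg = 77.22727 kg
Dose = 0.44 mcg/kg/min × 77.22727 kg = 33.98 mcg/min
33.98 mcg/min × 60 min/hr = 2038.8 mcg/hr
Concentration = 20 mg ÷ 90 mL = 0.2222222 mg/mL = 222.2222 mcg/mL
Rate = 2038.8 mcg/hr ÷ 222.2222 mcg/mL = 9.1746 mL/hr
Volume infused = 9.1746 mL/hr × 1.7 hr = 15.59682 mL
Volume remaining = 90 − 15.59682 = 74.40318 mL
Drug remaining = 74.40318 mL × 222.2222 mcg/mL = 16534.04 mcg = 16.53404 mg

16.5 mg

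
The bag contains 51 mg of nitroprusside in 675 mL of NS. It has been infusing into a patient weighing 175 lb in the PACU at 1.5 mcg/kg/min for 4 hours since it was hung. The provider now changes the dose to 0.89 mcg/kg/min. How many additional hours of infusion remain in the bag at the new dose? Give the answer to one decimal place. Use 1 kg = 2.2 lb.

5.3 hours

Initial rate:
Weight = 175 lb ÷ 2.2 lb/kg = 79.54545 kg
Dose = 1.5 mcg/kg/min × 79.54545 kg = 119.3182 mcg/min
119.3182 mcg/min × 60 min/hr = 7159.091 mcg/hr
Concentration = 51 mg ÷ 675 mL = 0.07555556 mg/mL = 75.55556 mcg/mL
Rate = 7159.091 mcg/hr ÷ 75.55556 mcg/mL = 94.75267 mL/hr
Volume infused so far = 94.75267 mL/hr × 4 hr = 379.0107 mL
Volume remaining = 675 − 379.0107 = 295.9893 mL
New rate:
Dose = 0.89 mcg/kg/min × 79.54545 kg = 70.79545 mcg/min
70.79545 mcg/min × 60 min/hr = 4247.727 mcg/hr
Rate = 4247.727 mcg/hr ÷ 75.55556 mcg/mL = 56.21992 mL/hr
Time remaining = 295.9893 mL ÷ 56.21992 mL/hr = 5.264848 hr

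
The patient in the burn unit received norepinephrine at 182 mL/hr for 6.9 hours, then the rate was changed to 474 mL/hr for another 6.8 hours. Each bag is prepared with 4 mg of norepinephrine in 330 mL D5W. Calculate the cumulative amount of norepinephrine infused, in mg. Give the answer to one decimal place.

Concentration = 4 mg ÷ 330 mL = 0.01212121 mg/mL
Stage 1: 182 mL/hr × 6.9 hr = 1255.8 mL → 1255.8 mL × 0.01212121 mg/mL = 15.22182 mg
Stage 2: 474 mL/hr × 6.8 hr = 3223.2 mL → 3223.2 mL × 0.01212121 mg/mL = 39.06909 mg
Total = 15.22182 + 39.06909 = 54.29091 mg

54.3 mg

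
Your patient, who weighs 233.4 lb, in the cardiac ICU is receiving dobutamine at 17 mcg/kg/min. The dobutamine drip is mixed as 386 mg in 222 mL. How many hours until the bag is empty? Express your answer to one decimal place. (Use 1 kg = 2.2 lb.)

Weight = 233.4 lb ÷ 2.2 lb/kg = 106.0909 kg
Dose = 17 mcg/kg/min × 106.0909 kg = 1803.545 mcg/min
1803.545 mcg/min × 60 min/hr = 108212.7 mcg/hr
Concentration = 386 mg ÷ 222 mL = 1.738739 mg/mL = 1738.739 mcg/mL
Rate = 108212.7 mcg/hr ÷ 1738.739 mcg/mL = 62.23634 mL/hr
Duration = 222 mL ÷ 62.23634 mL/hr = 3.567048 hr

3.6 hours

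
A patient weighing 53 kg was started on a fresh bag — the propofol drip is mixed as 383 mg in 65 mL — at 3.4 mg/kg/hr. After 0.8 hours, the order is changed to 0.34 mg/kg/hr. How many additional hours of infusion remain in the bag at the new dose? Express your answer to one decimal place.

13.3 hours

Initial rate:
Dose = 3.4 mg/kg/hr × 53 kg = 180.2 mg/hr
Concentration = 383 mg ÷ 65 mL = 5.892308 mg/mL
Rate = 180.2 mg/hr ÷ 5.892308 mg/mL = 30.58225 mL/hr
Volume infused so far = 30.58225 mL/hr × 0.8 hr = 24.4658 mL
Volume remaining = 65 − 24.4658 = 40.5342 mL
New rate:
Dose = 0.34 mg/kg/hr × 53 kg = 18.02 mg/hr
Rate = 18.02 mg/hr ÷ 5.892308 mg/mL = 3.058225 mL/hr
Time remaining = 40.5342 mL ÷ 3.058225 mL/hr = 13.25416 hr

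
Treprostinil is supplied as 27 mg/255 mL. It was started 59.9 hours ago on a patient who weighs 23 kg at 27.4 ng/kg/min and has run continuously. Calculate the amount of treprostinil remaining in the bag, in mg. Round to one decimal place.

Dose = 27.4 ng/kg/min × 23 kg = 630.2 ng/min
630.2 ng/min × 60 min/hr = 37812 ng/hr
Concentration = 27 mg ÷ 255 mL = 0.1058824 mg/mL = 105882.4 ng/mL
Rate = 37812 ng/hr ÷ 105882.4 ng/mL = 0.3571133 mL/hr
Volume infused = 0.3571133 mL/hr × 59.9 hr = 21.39109 mL
Volume remaining = 255 − 21.39109 = 233.6089 mL
Drug remaining = 233.6089 mL × 105882.4 ng/mL = 24735061 ng = 24.73506 mg

24.7 mg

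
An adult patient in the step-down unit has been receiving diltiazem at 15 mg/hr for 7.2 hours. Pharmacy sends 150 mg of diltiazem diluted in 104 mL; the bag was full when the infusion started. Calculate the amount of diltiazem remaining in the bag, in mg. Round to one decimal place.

42.0 mg

Concentration = 150 mg ÷ 104 mL = 1.442308 mg/mL
Rate = 15 mg/hr ÷ 1.442308 mg/mL = 10.4 mL/hr
Volume infused = 10.4 mL/hr × 7.2 hr = 74.88 mL
Volume remaining = 104 − 74.88 = 29.12 mL
Drug remaining = 29.12 mL × 1.442308 mg/mL = 42 mg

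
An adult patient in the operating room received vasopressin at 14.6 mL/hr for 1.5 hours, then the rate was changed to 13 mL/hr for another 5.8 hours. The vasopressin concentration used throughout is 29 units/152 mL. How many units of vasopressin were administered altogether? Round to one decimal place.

18.6 units

Concentration = 29 units ÷ 152 mL = 0.1907895 units/mL
Stage 1: 14.6 mL/hr × 1.5 hr = 21.9 mL → 21.9 mL × 0.1907895 units/mL = 4.178289 units
Stage 2: 13 mL/hr × 5.8 hr = 75.4 mL → 75.4 mL × 0.1907895 units/mL = 14.38553 units
Total = 4.178289 + 14.38553 = 18.56382 units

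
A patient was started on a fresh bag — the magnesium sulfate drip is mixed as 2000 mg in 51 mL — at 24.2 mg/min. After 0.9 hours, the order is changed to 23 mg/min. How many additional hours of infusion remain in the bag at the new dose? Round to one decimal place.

0.5 hours

Initial rate:
24.2 mg/min × 60 min/hr = 1452 mg/hr
Concentration = 2000 mg ÷ 51 mL = 39.21569 mg/mL
Rate = 1452 mg/hr ÷ 39.21569 mg/mL = 37.026 mL/hr
Volume infused so far = 37.026 mL/hr × 0.9 hr = 33.3234 mL
Volume remaining = 51 − 33.3234 = 17.6766 mL
New rate:
23 mg/min × 60 min/hr = 1380 mg/hr
Rate = 1380 mg/hr ÷ 39.21569 mg/mL = 35.19 mL/hr
Time remaining = 17.6766 mL ÷ 35.19 mL/hr = 0.5023188 hr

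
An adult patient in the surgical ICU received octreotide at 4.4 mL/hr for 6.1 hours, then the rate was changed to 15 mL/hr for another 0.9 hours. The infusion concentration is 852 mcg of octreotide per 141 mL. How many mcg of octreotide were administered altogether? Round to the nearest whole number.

244 mcg

Concentration = 852 mcg ÷ 141 mL = 6.042553 mcg/mL
Stage 1: 4.4 mL/hr × 6.1 hr = 26.84 mL → 26.84 mL × 6.042553 mcg/mL = 162.1821 mcg
Stage 2: 15 mL/hr × 0.9 hr = 13.5 mL → 13.5 mL × 6.042553 mcg/mL = 81.57447 mcg
Total = 162.1821 + 81.57447 = 243.7566 mcg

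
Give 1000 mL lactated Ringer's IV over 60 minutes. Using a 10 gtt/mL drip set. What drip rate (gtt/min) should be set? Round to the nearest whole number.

1000 mL ÷ (60 min) = 16.66667 mL/min
16.66667 mL/min × 10 gtt/mL = 166.6667 gtt/min

167 gtt/min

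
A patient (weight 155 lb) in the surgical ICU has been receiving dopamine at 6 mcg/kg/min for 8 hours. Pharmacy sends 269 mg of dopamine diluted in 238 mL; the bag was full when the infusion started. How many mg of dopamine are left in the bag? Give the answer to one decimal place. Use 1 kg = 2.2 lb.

Weight = 155 lb ÷ 2.2 lb/kg = 70.45455 kg
Dose = 6 mcg/kg/min × 70.45455 kg = 422.7273 mcg/min
422.7273 mcg/min × 60 min/hr = 25363.64 mcg/hr
Concentration = 269 mg ÷ 238 mL = 1.130252 mg/mL = 1130.252 mcg/mL
Rate = 25363.64 mcg/hr ÷ 1130.252 mcg/mL = 22.44069 mL/hr
Volume infused = 22.44069 mL/hr × 8 hr = 179.5255 mL
Volume remaining = 238 − 179.5255 = 58.47448 mL
Drug remaining = 58.47448 mL × 1130.252 mcg/mL = 66090.91 mcg = 66.09091 mg

66.1 mg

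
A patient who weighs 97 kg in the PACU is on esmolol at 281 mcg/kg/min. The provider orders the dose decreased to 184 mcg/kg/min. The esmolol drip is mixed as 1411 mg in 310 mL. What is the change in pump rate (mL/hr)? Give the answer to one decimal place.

At the current dose:
Dose = 281 mcg/kg/min × 97 kg = 27257 mcg/min
27257 mcg/min × 60 min/hr = 1635420 mcg/hr
Concentration = 1411 mg ÷ 310 mL = 4.551613 mg/mL = 4551.613 mcg/mL
Rate = 1635420 mcg/hr ÷ 4551.613 mcg/mL = 359.3056 mL/hr
At the new dose:
Dose = 184 mcg/kg/min × 97 kg = 17848 mcg/min
17848 mcg/min × 60 min/hr = 1070880 mcg/hr
Rate = 1070880 mcg/hr ÷ 4551.613 mcg/mL = 235.2748 mL/hr
Change = 235.2748 − 359.3056 = -124.0308 mL/hr → 124.0308 mL/hr decrease

124.0 mL/hr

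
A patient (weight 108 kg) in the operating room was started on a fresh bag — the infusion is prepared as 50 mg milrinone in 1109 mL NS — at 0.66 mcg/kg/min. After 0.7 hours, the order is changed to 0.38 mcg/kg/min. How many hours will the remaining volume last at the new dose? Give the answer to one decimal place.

Initial rate:
Dose = 0.66 mcg/kg/min × 108 kg = 71.28 mcg/min
71.28 mcg/min × 60 min/hr = 4276.8 mcg/hr
Concentration = 50 mg ÷ 1109 mL = 0.04508566 mg/mL = 45.08566 mcg/mL
Rate = 4276.8 mcg/hr ÷ 45.08566 mcg/mL = 94.85942 mL/hr
Volume infused so far = 94.85942 mL/hr × 0.7 hr = 66.4016 mL
Volume remaining = 1109 − 66.4016 = 1042.598 mL
New rate:
Dose = 0.38 mcg/kg/min × 108 kg = 41.04 mcg/min
41.04 mcg/min × 60 min/hr = 2462.4 mcg/hr
Rate = 2462.4 mcg/hr ÷ 45.08566 mcg/mL = 54.61603 mL/hr
Time remaining = 1042.598 mL ÷ 54.61603 mL/hr = 19.0896 hr

19.1 hours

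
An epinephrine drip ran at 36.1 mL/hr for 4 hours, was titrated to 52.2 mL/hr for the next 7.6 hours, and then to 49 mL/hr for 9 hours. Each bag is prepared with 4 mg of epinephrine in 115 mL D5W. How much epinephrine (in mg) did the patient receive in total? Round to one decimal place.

34.2 mg

Concentration = 4 mg ÷ 115 mL = 0.03478261 mg/mL
Stage 1: 36.1 mL/hr × 4 hr = 144.4 mL → 144.4 mL × 0.03478261 mg/mL = 5.022609 mg
Stage 2: 52.2 mL/hr × 7.6 hr = 396.72 mL → 396.72 mL × 0.03478261 mg/mL = 13.79896 mg
Stage 3: 49 mL/hr × 9 hr = 441 mL → 441 mL × 0.03478261 mg/mL = 15.33913 mg
Total = 5.022609 + 13.79896 + 15.33913 = 34.1607 mg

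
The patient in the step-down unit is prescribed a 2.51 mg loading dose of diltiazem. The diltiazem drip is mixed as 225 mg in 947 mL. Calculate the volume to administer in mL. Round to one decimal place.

Concentration = 225 mg ÷ 947 mL = 0.2375924 mg/mL
Volume = 2.51 mg ÷ 0.2375924 mg/mL = 10.56431 mL

10.6 mL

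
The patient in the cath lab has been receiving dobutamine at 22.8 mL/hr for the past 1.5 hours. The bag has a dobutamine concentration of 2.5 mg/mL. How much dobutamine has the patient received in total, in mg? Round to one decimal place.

Concentration = 2.5 mg/mL = 2500 mcg/mL
Drug rate = 22.8 mL/hr × 2500 mcg/mL = 57000 mcg/hr
Total = 57000 mcg/hr × 1.5 hr = 85500 mcg = 85.5 mg

85.5 mg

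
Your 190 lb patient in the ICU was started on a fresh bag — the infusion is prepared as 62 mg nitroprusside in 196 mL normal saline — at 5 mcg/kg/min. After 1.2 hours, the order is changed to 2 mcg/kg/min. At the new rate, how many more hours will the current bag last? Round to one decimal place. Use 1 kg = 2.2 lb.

Initial rate:
Weight = 190 lb ÷ 2.2 lb/kg = 86.36364 kg
Dose = 5 mcg/kg/min × 86.36364 kg = 431.8182 mcg/min
431.8182 mcg/min × 60 min/hr = 25909.09 mcg/hr
Concentration = 62 mg ÷ 196 mL = 0.3163265 mg/mL = 316.3265 mcg/mL
Rate = 25909.09 mcg/hr ÷ 316.3265 mcg/mL = 81.90616 mL/hr
Volume infused so far = 81.90616 mL/hr × 1.2 hr = 98.28739 mL
Volume remaining = 196 − 98.28739 = 97.71261 mL
New rate:
Dose = 2 mcg/kg/min × 86.36364 kg = 172.7273 mcg/min
172.7273 mcg/min × 60 min/hr = 10363.64 mcg/hr
Rate = 10363.64 mcg/hr ÷ 316.3265 mcg/mL = 32.76246 mL/hr
Time remaining = 97.71261 mL ÷ 32.76246 mL/hr = 2.982456 hr

3.0 hours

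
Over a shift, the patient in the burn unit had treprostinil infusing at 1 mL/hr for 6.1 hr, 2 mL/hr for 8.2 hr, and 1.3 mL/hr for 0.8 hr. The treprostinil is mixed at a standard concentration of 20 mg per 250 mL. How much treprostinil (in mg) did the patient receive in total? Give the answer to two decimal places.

Concentration = 20 mg ÷ 250 mL = 0.08 mg/mL
Stage 1: 1 mL/hr × 6.1 hr = 6.1 mL → 6.1 mL × 0.08 mg/mL = 0.488 mg
Stage 2: 2 mL/hr × 8.2 hr = 16.4 mL → 16.4 mL × 0.08 mg/mL = 1.312 mg
Stage 3: 1.3 mL/hr × 0.8 hr = 1.04 mL → 1.04 mL × 0.08 mg/mL = 0.0832 mg
Total = 0.488 + 1.312 + 0.0832 = 1.8832 mg

1.88 mg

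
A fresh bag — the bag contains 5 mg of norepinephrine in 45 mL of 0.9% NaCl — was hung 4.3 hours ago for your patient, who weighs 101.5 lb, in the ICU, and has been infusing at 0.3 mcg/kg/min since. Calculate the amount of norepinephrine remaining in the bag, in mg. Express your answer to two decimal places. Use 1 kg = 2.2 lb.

1.43 mg

Weight = 101.5 lb ÷ 2.2 lb/kg = 46.13636 kg
Dose = 0.3 mcg/kg/min × 46.13636 kg = 13.84091 mcg/min
13.84091 mcg/min × 60 min/hr = 830.4545 mcg/hr
Concentration = 5 mg ÷ 45 mL = 0.1111111 mg/mL = 111.1111 mcg/mL
Rate = 830.4545 mcg/hr ÷ 111.1111 mcg/mL = 7.474091 mL/hr
Volume infused = 7.474091 mL/hr × 4.3 hr = 32.13859 mL
Volume remaining = 45 − 32.13859 = 12.86141 mL
Drug remaining = 12.86141 mL × 111.1111 mcg/mL = 1429.045 mcg = 1.429045 mg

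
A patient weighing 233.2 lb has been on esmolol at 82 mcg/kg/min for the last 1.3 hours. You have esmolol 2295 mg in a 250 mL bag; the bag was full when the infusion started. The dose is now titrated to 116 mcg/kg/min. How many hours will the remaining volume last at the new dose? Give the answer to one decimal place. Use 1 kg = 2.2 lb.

2.2 hours

Initial rate:
Weight = 233.2 lb ÷ 2.2 lb/kg = 106 kg
Dose = 82 mcg/kg/min × 106 kg = 8692 mcg/min
8692 mcg/min × 60 min/hr = 521520 mcg/hr
Concentration = 2295 mg ÷ 250 mL = 9.18 mg/mL = 9180 mcg/mL
Rate = 521520 mcg/hr ÷ 9180 mcg/mL = 56.81046 mL/hr
Volume infused so far = 56.81046 mL/hr × 1.3 hr = 73.85359 mL
Volume remaining = 250 − 73.85359 = 176.1464 mL
New rate:
Dose = 116 mcg/kg/min × 106 kg = 12296 mcg/min
12296 mcg/min × 60 min/hr = 737760 mcg/hr
Rate = 737760 mcg/hr ÷ 9180 mcg/mL = 80.36601 mL/hr
Time remaining = 176.1464 mL ÷ 80.36601 mL/hr = 2.191802 hr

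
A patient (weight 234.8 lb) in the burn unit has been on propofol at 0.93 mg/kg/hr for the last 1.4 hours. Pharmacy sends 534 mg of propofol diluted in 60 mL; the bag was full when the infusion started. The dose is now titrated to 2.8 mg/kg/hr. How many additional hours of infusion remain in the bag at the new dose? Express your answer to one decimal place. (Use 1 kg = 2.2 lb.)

Initial rate:
Weight = 234.8 lb ÷ 2.2 lb/kg = 106.7273 kg
Dose = 0.93 mg/kg/hr × 106.7273 kg = 99.25636 mg/hr
Concentration = 534 mg ÷ 60 mL = 8.9 mg/mL
Rate = 99.25636 mg/hr ÷ 8.9 mg/mL = 11.1524 mL/hr
Volume infused so far = 11.1524 mL/hr × 1.4 hr = 15.61336 mL
Volume remaining = 60 − 15.61336 = 44.38664 mL
New rate:
Dose = 2.8 mg/kg/hr × 106.7273 kg = 298.8364 mg/hr
Rate = 298.8364 mg/hr ÷ 8.9 mg/mL = 33.57712 mL/hr
Time remaining = 44.38664 mL ÷ 33.57712 mL/hr = 1.321931 hr

1.3 hours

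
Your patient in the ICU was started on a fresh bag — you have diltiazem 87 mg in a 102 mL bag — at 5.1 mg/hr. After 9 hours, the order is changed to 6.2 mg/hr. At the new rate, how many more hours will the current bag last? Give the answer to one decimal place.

6.6 hours

Initial rate:
Concentration = 87 mg ÷ 102 mL = 0.8529412 mg/mL
Rate = 5.1 mg/hr ÷ 0.8529412 mg/mL = 5.97931 mL/hr
Volume infused so far = 5.97931 mL/hr × 9 hr = 53.81379 mL
Volume remaining = 102 − 53.81379 = 48.18621 mL
New rate:
Rate = 6.2 mg/hr ÷ 0.8529412 mg/mL = 7.268966 mL/hr
Time remaining = 48.18621 mL ÷ 7.268966 mL/hr = 6.629032 hr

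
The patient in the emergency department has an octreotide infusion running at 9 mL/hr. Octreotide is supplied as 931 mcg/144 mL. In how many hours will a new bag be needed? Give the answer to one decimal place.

16.0 hours

Duration = 144 mL ÷ 9 mL/hr = 16 hr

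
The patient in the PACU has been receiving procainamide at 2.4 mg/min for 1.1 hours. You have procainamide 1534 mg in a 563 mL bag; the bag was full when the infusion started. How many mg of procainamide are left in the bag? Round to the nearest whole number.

1376 mg

2.4 mg/min × 60 min/hr = 144 mg/hr
Concentration = 1534 mg ÷ 563 mL = 2.724689 mg/mL
Rate = 144 mg/hr ÷ 2.724689 mg/mL = 52.85007 mL/hr
Volume infused = 52.85007 mL/hr × 1.1 hr = 58.13507 mL
Volume remaining = 563 − 58.13507 = 504.8649 mL
Drug remaining = 504.8649 mL × 2.724689 mg/mL = 1375.6 mg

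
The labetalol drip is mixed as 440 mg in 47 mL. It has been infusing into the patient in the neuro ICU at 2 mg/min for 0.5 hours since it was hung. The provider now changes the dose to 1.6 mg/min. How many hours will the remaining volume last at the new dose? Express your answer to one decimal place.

Initial rate:
2 mg/min × 60 min/hr = 120 mg/hr
Concentration = 440 mg ÷ 47 mL = 9.361702 mg/mL
Rate = 120 mg/hr ÷ 9.361702 mg/mL = 12.81818 mL/hr
Volume infused so far = 12.81818 mL/hr × 0.5 hr = 6.409091 mL
Volume remaining = 47 − 6.409091 = 40.59091 mL
New rate:
1.6 mg/min × 60 min/hr = 96 mg/hr
Rate = 96 mg/hr ÷ 9.361702 mg/mL = 10.25455 mL/hr
Time remaining = 40.59091 mL ÷ 10.25455 mL/hr = 3.958333 hr

4.0 hours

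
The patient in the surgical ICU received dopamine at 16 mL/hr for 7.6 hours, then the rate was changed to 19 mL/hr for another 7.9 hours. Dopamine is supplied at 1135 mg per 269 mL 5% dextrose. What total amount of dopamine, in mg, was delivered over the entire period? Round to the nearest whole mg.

1146 mg

Concentration = 1135 mg ÷ 269 mL = 4.219331 mg/mL
Stage 1: 16 mL/hr × 7.6 hr = 121.6 mL → 121.6 mL × 4.219331 mg/mL = 513.0706 mg
Stage 2: 19 mL/hr × 7.9 hr = 150.1 mL → 150.1 mL × 4.219331 mg/mL = 633.3216 mg
Total = 513.0706 + 633.3216 = 1146.392 mg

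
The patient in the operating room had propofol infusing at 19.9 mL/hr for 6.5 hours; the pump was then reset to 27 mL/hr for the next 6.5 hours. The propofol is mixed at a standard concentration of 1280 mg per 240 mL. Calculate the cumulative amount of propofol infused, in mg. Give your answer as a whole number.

Concentration = 1280 mg ÷ 240 mL = 5.333333 mg/mL
Stage 1: 19.9 mL/hr × 6.5 hr = 129.35 mL → 129.35 mL × 5.333333 mg/mL = 689.8667 mg
Stage 2: 27 mL/hr × 6.5 hr = 175.5 mL → 175.5 mL × 5.333333 mg/mL = 936 mg
Total = 689.8667 + 936 = 1625.867 mg

1626 mg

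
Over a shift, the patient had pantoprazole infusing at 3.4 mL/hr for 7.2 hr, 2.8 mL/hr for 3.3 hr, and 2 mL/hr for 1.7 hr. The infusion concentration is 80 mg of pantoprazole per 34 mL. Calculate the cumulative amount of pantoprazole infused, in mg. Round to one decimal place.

Concentration = 80 mg ÷ 34 mL = 2.352941 mg/mL
Stage 1: 3.4 mL/hr × 7.2 hr = 24.48 mL → 24.48 mL × 2.352941 mg/mL = 57.6 mg
Stage 2: 2.8 mL/hr × 3.3 hr = 9.24 mL → 9.24 mL × 2.352941 mg/mL = 21.74118 mg
Stage 3: 2 mL/hr × 1.7 hr = 3.4 mL → 3.4 mL × 2.352941 mg/mL = 8 mg
Total = 57.6 + 21.74118 + 8 = 87.34118 mg

87.3 mg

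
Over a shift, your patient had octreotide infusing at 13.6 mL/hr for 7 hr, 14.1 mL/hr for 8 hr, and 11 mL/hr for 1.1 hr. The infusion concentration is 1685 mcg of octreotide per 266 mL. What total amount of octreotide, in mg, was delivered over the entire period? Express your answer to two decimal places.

Concentration = 1685 mcg ÷ 266 mL = 6.334586 mcg/mL
Stage 1: 13.6 mL/hr × 7 hr = 95.2 mL → 95.2 mL × 6.334586 mcg/mL = 603.0526 mcg
Stage 2: 14.1 mL/hr × 8 hr = 112.8 mL → 112.8 mL × 6.334586 mcg/mL = 714.5414 mcg
Stage 3: 11 mL/hr × 1.1 hr = 12.1 mL → 12.1 mL × 6.334586 mcg/mL = 76.6485 mcg
Total = 603.0526 + 714.5414 + 76.6485 = 1394.242 mcg = 1.394242 mg

1.39 mg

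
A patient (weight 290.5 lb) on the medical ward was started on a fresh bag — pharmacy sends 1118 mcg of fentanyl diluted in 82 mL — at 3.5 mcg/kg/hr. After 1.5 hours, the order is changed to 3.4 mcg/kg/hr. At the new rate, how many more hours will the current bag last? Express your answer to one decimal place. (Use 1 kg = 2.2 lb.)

0.9 hours

Initial rate:
Weight = 290.5 lb ÷ 2.2 lb/kg = 132.0455 kg
Dose = 3.5 mcg/kg/hr × 132.0455 kg = 462.1591 mcg/hr
Concentration = 1118 mcg ÷ 82 mL = 13.63415 mcg/mL
Rate = 462.1591 mcg/hr ÷ 13.63415 mcg/mL = 33.89718 mL/hr
Volume infused so far = 33.89718 mL/hr × 1.5 hr = 50.84577 mL
Volume remaining = 82 − 50.84577 = 31.15423 mL
New rate:
Dose = 3.4 mcg/kg/hr × 132.0455 kg = 448.9545 mcg/hr
Rate = 448.9545 mcg/hr ÷ 13.63415 mcg/mL = 32.92869 mL/hr
Time remaining = 31.15423 mL ÷ 32.92869 mL/hr = 0.9461122 hr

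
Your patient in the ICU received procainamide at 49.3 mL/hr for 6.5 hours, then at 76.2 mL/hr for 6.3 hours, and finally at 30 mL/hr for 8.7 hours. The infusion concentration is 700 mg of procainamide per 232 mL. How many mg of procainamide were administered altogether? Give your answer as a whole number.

Concentration = 700 mg ÷ 232 mL = 3.017241 mg/mL
Stage 1: 49.3 mL/hr × 6.5 hr = 320.45 mL → 320.45 mL × 3.017241 mg/mL = 966.875 mg
Stage 2: 76.2 mL/hr × 6.3 hr = 480.06 mL → 480.06 mL × 3.017241 mg/mL = 1448.457 mg
Stage 3: 30 mL/hr × 8.7 hr = 261 mL → 261 mL × 3.017241 mg/mL = 787.5 mg
Total = 966.875 + 1448.457 + 787.5 = 3202.832 mg

3203 mg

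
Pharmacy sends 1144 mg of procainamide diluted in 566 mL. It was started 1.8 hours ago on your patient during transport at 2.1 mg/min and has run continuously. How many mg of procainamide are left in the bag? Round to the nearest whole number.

2.1 mg/min × 60 min/hr = 126 mg/hr
Concentration = 1144 mg ÷ 566 mL = 2.021201 mg/mL
Rate = 126 mg/hr ÷ 2.021201 mg/mL = 62.33916 mL/hr
Volume infused = 62.33916 mL/hr × 1.8 hr = 112.2105 mL
Volume remaining = 566 − 112.2105 = 453.7895 mL
Drug remaining = 453.7895 mL × 2.021201 mg/mL = 917.2 mg

917 mg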